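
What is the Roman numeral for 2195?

Convert 2195 to Roman numerals:
  2195 contains 2×1000 (MM)
  195 contains 1×100 (C)
  95 contains 1×90 (XC)
  5 contains 1×5 (V)

MMCXCV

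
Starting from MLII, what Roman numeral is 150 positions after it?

MLII = 1052
1052 + 150 = 1202

MCCII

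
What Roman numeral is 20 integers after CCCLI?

CCCLI = 351
351 + 20 = 371

CCCLXXI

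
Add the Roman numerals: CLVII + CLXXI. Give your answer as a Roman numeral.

CLVII = 157
CLXXI = 171
157 + 171 = 328

CCCXXVIII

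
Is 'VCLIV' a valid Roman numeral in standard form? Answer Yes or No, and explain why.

'VCLIV': V should not appear more than once

No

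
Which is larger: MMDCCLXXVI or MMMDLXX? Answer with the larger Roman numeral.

MMDCCLXXVI = 2776
MMMDLXX = 3570
3570 is larger

MMMDLXX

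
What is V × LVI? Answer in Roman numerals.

V = 5
LVI = 56
5 × 56 = 280

CCLXXX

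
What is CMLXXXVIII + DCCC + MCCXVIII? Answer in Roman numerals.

CMLXXXVIII = 988, DCCC = 800, MCCXVIII = 1218
988 + 800 = 1788
1788 + 1218 = 3006

MMMVI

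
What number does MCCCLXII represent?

MCCCLXII: M=1000, C=100, C=100, C=100, L=50, X=10, I=1, I=1
1000 + 100 + 100 + 100 + 50 + 10 + 1 + 1 = 1362

1362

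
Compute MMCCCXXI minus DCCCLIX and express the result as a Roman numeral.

MMCCCXXI = 2321
DCCCLIX = 859
2321 - 859 = 1462

MCDLXII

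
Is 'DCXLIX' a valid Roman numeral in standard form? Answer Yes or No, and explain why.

'DCXLIX': Check the rules: uses only the symbols I, V, X, L, C, D, M; no symbol is repeated more than three times in a row; V, L and D each appear at most once; the only places a smaller symbol precedes a larger one are the allowed subtractive pairs XL, IX, the symbol right after such a pair (if any) is smaller than the pair's first symbol, and otherwise the values never increase from left to right. Value: D (500) + C (100) + XL (40) + IX (9) = 649. So it is a valid standard Roman numeral.

Yes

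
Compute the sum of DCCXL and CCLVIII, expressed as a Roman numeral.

DCCXL = 740
CCLVIII = 258
740 + 258 = 998

CMXCVIII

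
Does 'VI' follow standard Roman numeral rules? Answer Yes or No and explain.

'VI': Check the rules: uses only the symbols I, V, X, L, C, D, M; no symbol is repeated more than three times in a row; V, L and D each appear at most once; no smaller symbol precedes a larger one (values never increase from left to right). Value: V (5) + I (1) = 6. So it is a valid standard Roman numeral.

Yes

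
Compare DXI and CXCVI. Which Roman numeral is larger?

DXI = 511
CXCVI = 196
511 is larger

DXI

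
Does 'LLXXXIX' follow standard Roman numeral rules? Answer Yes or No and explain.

'LLXXXIX': L should not appear more than once

No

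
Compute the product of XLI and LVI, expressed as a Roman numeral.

XLI = 41
LVI = 56
41 × 56 = 2296

MMCCXCVI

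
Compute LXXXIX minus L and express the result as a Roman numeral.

LXXXIX = 89
L = 50
89 - 50 = 39

XXXIX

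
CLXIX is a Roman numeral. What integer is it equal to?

CLXIX: C=100, L=50, X=10, IX=9
100 + 50 + 10 + 9 = 169

169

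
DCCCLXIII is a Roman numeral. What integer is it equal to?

DCCCLXIII: D=500, C=100, C=100, C=100, L=50, X=10, I=1, I=1, I=1
500 + 100 + 100 + 100 + 50 + 10 + 1 + 1 + 1 = 863

863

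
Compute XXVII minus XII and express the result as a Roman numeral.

XXVII = 27
XII = 12
27 - 12 = 15

XV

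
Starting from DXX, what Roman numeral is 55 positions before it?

DXX = 520
520 - 55 = 465

CDLXV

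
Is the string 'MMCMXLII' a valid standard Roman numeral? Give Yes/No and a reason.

'MMCMXLII': Check the rules: uses only the symbols I, V, X, L, C, D, M; no symbol is repeated more than three times in a row; V, L and D each appear at most once; the only places a smaller symbol precedes a larger one are the allowed subtractive pairs CM, XL, the symbol right after such a pair (if any) is smaller than the pair's first symbol, and otherwise the values never increase from left to right. Value: M (1000) + M (1000) + CM (900) + XL (40) + I (1) + I (1) = 2942. So it is a valid standard Roman numeral.

Yes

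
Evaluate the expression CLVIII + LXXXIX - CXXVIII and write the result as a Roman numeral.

CLVIII = 158, LXXXIX = 89, CXXVIII = 128
158 + 89 = 247
247 - 128 = 119

CXIX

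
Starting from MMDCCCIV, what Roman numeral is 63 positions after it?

MMDCCCIV = 2804
2804 + 63 = 2867

MMDCCCLXVII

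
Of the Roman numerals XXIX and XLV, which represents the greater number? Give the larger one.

XXIX = 29
XLV = 45
45 is larger

XLV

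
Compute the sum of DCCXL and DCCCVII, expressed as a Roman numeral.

DCCXL = 740
DCCCVII = 807
740 + 807 = 1547

MDXLVII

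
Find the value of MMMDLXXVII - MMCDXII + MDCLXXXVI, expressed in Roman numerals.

MMMDLXXVII = 3577, MMCDXII = 2412, MDCLXXXVI = 1686
3577 - 2412 = 1165
1165 + 1686 = 2851

MMDCCCLI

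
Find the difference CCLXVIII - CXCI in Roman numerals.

CCLXVIII = 268
CXCI = 191
268 - 191 = 77

LXXVII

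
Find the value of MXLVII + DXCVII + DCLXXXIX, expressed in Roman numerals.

MXLVII = 1047, DXCVII = 597, DCLXXXIX = 689
1047 + 597 = 1644
1644 + 689 = 2333

MMCCCXXXIII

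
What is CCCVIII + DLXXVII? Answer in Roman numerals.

CCCVIII = 308
DLXXVII = 577
308 + 577 = 885

DCCCLXXXV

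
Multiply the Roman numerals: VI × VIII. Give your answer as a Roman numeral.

VI = 6
VIII = 8
6 × 8 = 48

XLVIII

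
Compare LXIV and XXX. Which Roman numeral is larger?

LXIV = 64
XXX = 30
64 is larger

LXIV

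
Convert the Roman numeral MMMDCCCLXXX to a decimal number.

MMMDCCCLXXX: M=1000, M=1000, M=1000, D=500, C=100, C=100, C=100, L=50, X=10, X=10, X=10
1000 + 1000 + 1000 + 500 + 100 + 100 + 100 + 50 + 10 + 10 + 10 = 3880

3880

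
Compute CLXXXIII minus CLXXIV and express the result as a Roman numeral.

CLXXXIII = 183
CLXXIV = 174
183 - 174 = 9

IX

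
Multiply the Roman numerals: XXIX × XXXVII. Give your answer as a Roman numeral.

XXIX = 29
XXXVII = 37
29 × 37 = 1073

MLXXIII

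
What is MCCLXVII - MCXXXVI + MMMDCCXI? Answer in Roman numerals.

MCCLXVII = 1267, MCXXXVI = 1136, MMMDCCXI = 3711
1267 - 1136 = 131
131 + 3711 = 3842

MMMDCCCXLII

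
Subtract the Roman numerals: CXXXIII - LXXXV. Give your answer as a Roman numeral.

CXXXIII = 133
LXXXV = 85
133 - 85 = 48

XLVIII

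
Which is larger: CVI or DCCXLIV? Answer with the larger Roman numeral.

CVI = 106
DCCXLIV = 744
744 is larger

DCCXLIV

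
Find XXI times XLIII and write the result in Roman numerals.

XXI = 21
XLIII = 43
21 × 43 = 903

CMIII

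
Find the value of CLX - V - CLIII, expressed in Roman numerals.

CLX = 160, V = 5, CLIII = 153
160 - 5 = 155
155 - 153 = 2

II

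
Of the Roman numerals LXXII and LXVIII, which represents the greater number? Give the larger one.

LXXII = 72
LXVIII = 68
72 is larger

LXXII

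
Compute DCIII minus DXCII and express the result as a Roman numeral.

DCIII = 603
DXCII = 592
603 - 592 = 11

XI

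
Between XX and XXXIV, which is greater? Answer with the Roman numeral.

XX = 20
XXXIV = 34
34 is larger

XXXIV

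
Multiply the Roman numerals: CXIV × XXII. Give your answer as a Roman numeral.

CXIV = 114
XXII = 22
114 × 22 = 2508

MMDVIII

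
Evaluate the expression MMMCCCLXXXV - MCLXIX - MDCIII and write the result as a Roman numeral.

MMMCCCLXXXV = 3385, MCLXIX = 1169, MDCIII = 1603
3385 - 1169 = 2216
2216 - 1603 = 613

DCXIII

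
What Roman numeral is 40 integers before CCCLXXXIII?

CCCLXXXIII = 383
383 - 40 = 343

CCCXLIII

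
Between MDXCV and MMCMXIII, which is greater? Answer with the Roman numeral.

MDXCV = 1595
MMCMXIII = 2913
2913 is larger

MMCMXIII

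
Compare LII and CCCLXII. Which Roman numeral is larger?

LII = 52
CCCLXII = 362
362 is larger

CCCLXII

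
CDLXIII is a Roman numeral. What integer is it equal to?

CDLXIII: CD=400, L=50, X=10, I=1, I=1, I=1
400 + 50 + 10 + 1 + 1 + 1 = 463

463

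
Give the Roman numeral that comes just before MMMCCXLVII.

MMMCCXLVII = 3247, so the previous integer is 3247 - 1 = 3246

MMMCCXLVI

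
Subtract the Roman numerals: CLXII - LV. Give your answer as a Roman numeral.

CLXII = 162
LV = 55
162 - 55 = 107

CVII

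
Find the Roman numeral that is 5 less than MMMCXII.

MMMCXII = 3112
3112 - 5 = 3107

MMMCVII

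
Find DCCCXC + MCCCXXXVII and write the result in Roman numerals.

DCCCXC = 890
MCCCXXXVII = 1337
890 + 1337 = 2227

MMCCXXVII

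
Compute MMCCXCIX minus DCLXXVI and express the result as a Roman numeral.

MMCCXCIX = 2299
DCLXXVI = 676
2299 - 676 = 1623

MDCXXIII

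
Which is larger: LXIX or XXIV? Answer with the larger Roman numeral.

LXIX = 69
XXIV = 24
69 is larger

LXIX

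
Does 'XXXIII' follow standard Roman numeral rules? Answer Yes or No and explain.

'XXXIII': Check the rules: uses only the symbols I, V, X, L, C, D, M; no symbol is repeated more than three times in a row; V, L and D each appear at most once; no smaller symbol precedes a larger one (values never increase from left to right). Value: X (10) + X (10) + X (10) + I (1) + I (1) + I (1) = 33. So it is a valid standard Roman numeral.

Yes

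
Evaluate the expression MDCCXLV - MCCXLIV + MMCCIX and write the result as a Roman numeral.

MDCCXLV = 1745, MCCXLIV = 1244, MMCCIX = 2209
1745 - 1244 = 501
501 + 2209 = 2710

MMDCCX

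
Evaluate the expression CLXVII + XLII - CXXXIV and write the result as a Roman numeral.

CLXVII = 167, XLII = 42, CXXXIV = 134
167 + 42 = 209
209 - 134 = 75

LXXV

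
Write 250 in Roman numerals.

Convert 250 to Roman numerals:
  250 contains 2×100 (CC)
  50 contains 1×50 (L)

CCL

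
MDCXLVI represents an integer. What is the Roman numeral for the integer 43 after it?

MDCXLVI = 1646
1646 + 43 = 1689

MDCLXXXIX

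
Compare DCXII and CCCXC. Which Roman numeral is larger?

DCXII = 612
CCCXC = 390
612 is larger

DCXII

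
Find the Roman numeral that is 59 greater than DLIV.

DLIV = 554
554 + 59 = 613

DCXIII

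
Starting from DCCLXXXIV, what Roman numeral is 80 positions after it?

DCCLXXXIV = 784
784 + 80 = 864

DCCCLXIV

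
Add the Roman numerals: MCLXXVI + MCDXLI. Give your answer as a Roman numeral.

MCLXXVI = 1176
MCDXLI = 1441
1176 + 1441 = 2617

MMDCXVII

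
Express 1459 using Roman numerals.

Convert 1459 to Roman numerals:
  1459 contains 1×1000 (M)
  459 contains 1×400 (CD)
  59 contains 1×50 (L)
  9 contains 1×9 (IX)

MCDLIX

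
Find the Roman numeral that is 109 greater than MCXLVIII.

MCXLVIII = 1148
1148 + 109 = 1257

MCCLVII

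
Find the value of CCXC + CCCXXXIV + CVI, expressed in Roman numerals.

CCXC = 290, CCCXXXIV = 334, CVI = 106
290 + 334 = 624
624 + 106 = 730

DCCXXX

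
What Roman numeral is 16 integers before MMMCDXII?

MMMCDXII = 3412
3412 - 16 = 3396

MMMCCCXCVI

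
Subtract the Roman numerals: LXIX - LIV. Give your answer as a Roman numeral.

LXIX = 69
LIV = 54
69 - 54 = 15

XV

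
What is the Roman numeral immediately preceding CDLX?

CDLX = 460, so the previous integer is 460 - 1 = 459

CDLIX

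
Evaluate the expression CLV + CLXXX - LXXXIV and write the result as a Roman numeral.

CLV = 155, CLXXX = 180, LXXXIV = 84
155 + 180 = 335
335 - 84 = 251

CCLI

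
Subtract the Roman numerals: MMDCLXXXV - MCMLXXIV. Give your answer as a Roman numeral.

MMDCLXXXV = 2685
MCMLXXIV = 1974
2685 - 1974 = 711

DCCXI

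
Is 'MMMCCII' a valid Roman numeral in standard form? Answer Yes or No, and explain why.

'MMMCCII': Check the rules: uses only the symbols I, V, X, L, C, D, M; no symbol is repeated more than three times in a row; V, L and D each appear at most once; no smaller symbol precedes a larger one (values never increase from left to right). Value: M (1000) + M (1000) + M (1000) + C (100) + C (100) + I (1) + I (1) = 3202. So it is a valid standard Roman numeral.

Yes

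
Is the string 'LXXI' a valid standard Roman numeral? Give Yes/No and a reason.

'LXXI': Check the rules: uses only the symbols I, V, X, L, C, D, M; no symbol is repeated more than three times in a row; V, L and D each appear at most once; no smaller symbol precedes a larger one (values never increase from left to right). Value: L (50) + X (10) + X (10) + I (1) = 71. So it is a valid standard Roman numeral.

Yes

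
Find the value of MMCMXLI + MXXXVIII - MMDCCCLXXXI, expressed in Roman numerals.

MMCMXLI = 2941, MXXXVIII = 1038, MMDCCCLXXXI = 2881
2941 + 1038 = 3979
3979 - 2881 = 1098

MXCVIII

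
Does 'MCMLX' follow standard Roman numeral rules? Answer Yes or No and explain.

'MCMLX': Check the rules: uses only the symbols I, V, X, L, C, D, M; no symbol is repeated more than three times in a row; V, L and D each appear at most once; the only place a smaller symbol precedes a larger one is the allowed subtractive pair CM, the symbol right after such a pair (if any) is smaller than the pair's first symbol, and otherwise the values never increase from left to right. Value: M (1000) + CM (900) + L (50) + X (10) = 1960. So it is a valid standard Roman numeral.

Yes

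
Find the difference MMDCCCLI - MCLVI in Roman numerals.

MMDCCCLI = 2851
MCLVI = 1156
2851 - 1156 = 1695

MDCXCV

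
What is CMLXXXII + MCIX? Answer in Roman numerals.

CMLXXXII = 982
MCIX = 1109
982 + 1109 = 2091

MMXCI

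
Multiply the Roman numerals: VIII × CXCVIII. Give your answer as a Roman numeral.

VIII = 8
CXCVIII = 198
8 × 198 = 1584

MDLXXXIV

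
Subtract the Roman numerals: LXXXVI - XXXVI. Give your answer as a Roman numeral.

LXXXVI = 86
XXXVI = 36
86 - 36 = 50

L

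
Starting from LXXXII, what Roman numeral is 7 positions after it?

LXXXII = 82
82 + 7 = 89

LXXXIX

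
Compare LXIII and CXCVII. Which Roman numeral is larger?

LXIII = 63
CXCVII = 197
197 is larger

CXCVII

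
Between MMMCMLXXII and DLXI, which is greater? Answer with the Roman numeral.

MMMCMLXXII = 3972
DLXI = 561
3972 is larger

MMMCMLXXII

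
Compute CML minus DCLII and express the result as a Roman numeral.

CML = 950
DCLII = 652
950 - 652 = 298

CCXCVIII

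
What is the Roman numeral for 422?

Convert 422 to Roman numerals:
  422 contains 1×400 (CD)
  22 contains 2×10 (XX)
  2 contains 2×1 (II)

CDXXII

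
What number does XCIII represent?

XCIII: XC=90, I=1, I=1, I=1
90 + 1 + 1 + 1 = 93

93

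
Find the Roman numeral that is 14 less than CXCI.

CXCI = 191
191 - 14 = 177

CLXXVII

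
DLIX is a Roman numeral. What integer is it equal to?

DLIX: D=500, L=50, IX=9
500 + 50 + 9 = 559

559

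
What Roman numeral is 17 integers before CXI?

CXI = 111
111 - 17 = 94

XCIV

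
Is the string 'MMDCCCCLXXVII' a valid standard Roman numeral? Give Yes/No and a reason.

'MMDCCCCLXXVII': More than 3 consecutive C's

No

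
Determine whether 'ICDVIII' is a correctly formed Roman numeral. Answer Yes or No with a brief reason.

'ICDVIII': Invalid subtractive combination: IC

No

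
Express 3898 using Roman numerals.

Convert 3898 to Roman numerals:
  3898 contains 3×1000 (MMM)
  898 contains 1×500 (D)
  398 contains 3×100 (CCC)
  98 contains 1×90 (XC)
  8 contains 1×5 (V)
  3 contains 3×1 (III)

MMMDCCCXCVIII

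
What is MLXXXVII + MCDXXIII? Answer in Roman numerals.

MLXXXVII = 1087
MCDXXIII = 1423
1087 + 1423 = 2510

MMDX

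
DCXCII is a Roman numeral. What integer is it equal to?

DCXCII: D=500, C=100, XC=90, I=1, I=1
500 + 100 + 90 + 1 + 1 = 692

692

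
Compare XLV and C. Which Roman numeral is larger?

XLV = 45
C = 100
100 is larger

C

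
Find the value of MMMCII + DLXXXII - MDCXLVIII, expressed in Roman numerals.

MMMCII = 3102, DLXXXII = 582, MDCXLVIII = 1648
3102 + 582 = 3684
3684 - 1648 = 2036

MMXXXVI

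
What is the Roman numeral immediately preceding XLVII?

XLVII = 47; previous is 46

XLVI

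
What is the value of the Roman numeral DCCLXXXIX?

DCCLXXXIX: D=500, C=100, C=100, L=50, X=10, X=10, X=10, IX=9
500 + 100 + 100 + 50 + 10 + 10 + 10 + 9 = 789

789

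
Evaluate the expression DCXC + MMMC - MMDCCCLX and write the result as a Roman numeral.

DCXC = 690, MMMC = 3100, MMDCCCLX = 2860
690 + 3100 = 3790
3790 - 2860 = 930

CMXXX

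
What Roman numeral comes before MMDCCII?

MMDCCII = 2702, so the previous integer is 2702 - 1 = 2701

MMDCCI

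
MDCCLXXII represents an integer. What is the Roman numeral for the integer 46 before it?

MDCCLXXII = 1772
1772 - 46 = 1726

MDCCXXVI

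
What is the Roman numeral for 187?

Convert 187 to Roman numerals:
  187 contains 1×100 (C)
  87 contains 1×50 (L)
  37 contains 3×10 (XXX)
  7 contains 1×5 (V)
  2 contains 2×1 (II)

CLXXXVII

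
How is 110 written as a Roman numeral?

Convert 110 to Roman numerals:
  110 contains 1×100 (C)
  10 contains 1×10 (X)

CX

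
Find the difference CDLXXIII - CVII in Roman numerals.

CDLXXIII = 473
CVII = 107
473 - 107 = 366

CCCLXVI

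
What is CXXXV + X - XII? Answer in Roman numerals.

CXXXV = 135, X = 10, XII = 12
135 + 10 = 145
145 - 12 = 133

CXXXIII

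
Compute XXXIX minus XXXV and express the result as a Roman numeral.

XXXIX = 39
XXXV = 35
39 - 35 = 4

IV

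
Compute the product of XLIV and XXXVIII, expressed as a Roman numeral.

XLIV = 44
XXXVIII = 38
44 × 38 = 1672

MDCLXXII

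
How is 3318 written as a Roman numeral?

Convert 3318 to Roman numerals:
  3318 contains 3×1000 (MMM)
  318 contains 3×100 (CCC)
  18 contains 1×10 (X)
  8 contains 1×5 (V)
  3 contains 3×1 (III)

MMMCCCXVIII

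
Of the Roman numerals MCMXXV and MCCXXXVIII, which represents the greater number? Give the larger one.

MCMXXV = 1925
MCCXXXVIII = 1238
1925 is larger

MCMXXV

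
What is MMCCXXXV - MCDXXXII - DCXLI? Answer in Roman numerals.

MMCCXXXV = 2235, MCDXXXII = 1432, DCXLI = 641
2235 - 1432 = 803
803 - 641 = 162

CLXII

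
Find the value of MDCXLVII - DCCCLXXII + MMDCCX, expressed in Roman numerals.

MDCXLVII = 1647, DCCCLXXII = 872, MMDCCX = 2710
1647 - 872 = 775
775 + 2710 = 3485

MMMCDLXXXV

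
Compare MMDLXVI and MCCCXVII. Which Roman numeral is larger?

MMDLXVI = 2566
MCCCXVII = 1317
2566 is larger

MMDLXVI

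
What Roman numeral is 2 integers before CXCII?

CXCII = 192
192 - 2 = 190

CXC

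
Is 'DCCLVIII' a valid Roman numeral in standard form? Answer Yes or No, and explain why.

'DCCLVIII': Check the rules: uses only the symbols I, V, X, L, C, D, M; no symbol is repeated more than three times in a row; V, L and D each appear at most once; no smaller symbol precedes a larger one (values never increase from left to right). Value: D (500) + C (100) + C (100) + L (50) + V (5) + I (1) + I (1) + I (1) = 758. So it is a valid standard Roman numeral.

Yes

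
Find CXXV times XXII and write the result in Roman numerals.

CXXV = 125
XXII = 22
125 × 22 = 2750

MMDCCL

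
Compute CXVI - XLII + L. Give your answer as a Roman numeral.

CXVI = 116, XLII = 42, L = 50
116 - 42 = 74
74 + 50 = 124

CXXIV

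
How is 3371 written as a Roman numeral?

Convert 3371 to Roman numerals:
  3371 contains 3×1000 (MMM)
  371 contains 3×100 (CCC)
  71 contains 1×50 (L)
  21 contains 2×10 (XX)
  1 contains 1×1 (I)

MMMCCCLXXI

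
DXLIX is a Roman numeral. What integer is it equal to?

DXLIX: D=500, XL=40, IX=9
500 + 40 + 9 = 549

549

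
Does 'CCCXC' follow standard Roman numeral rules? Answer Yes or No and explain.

'CCCXC': Check the rules: uses only the symbols I, V, X, L, C, D, M; no symbol is repeated more than three times in a row; V, L and D each appear at most once; the only place a smaller symbol precedes a larger one is the allowed subtractive pair XC, the symbol right after such a pair (if any) is smaller than the pair's first symbol, and otherwise the values never increase from left to right. Value: C (100) + C (100) + C (100) + XC (90) = 390. So it is a valid standard Roman numeral.

Yes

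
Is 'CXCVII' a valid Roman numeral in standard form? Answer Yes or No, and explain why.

'CXCVII': Check the rules: uses only the symbols I, V, X, L, C, D, M; no symbol is repeated more than three times in a row; V, L and D each appear at most once; the only place a smaller symbol precedes a larger one is the allowed subtractive pair XC, the symbol right after such a pair (if any) is smaller than the pair's first symbol, and otherwise the values never increase from left to right. Value: C (100) + XC (90) + V (5) + I (1) + I (1) = 197. So it is a valid standard Roman numeral.

Yes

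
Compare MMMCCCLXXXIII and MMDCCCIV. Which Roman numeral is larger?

MMMCCCLXXXIII = 3383
MMDCCCIV = 2804
3383 is larger

MMMCCCLXXXIII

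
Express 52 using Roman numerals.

Convert 52 to Roman numerals:
  52 contains 1×50 (L)
  2 contains 2×1 (II)

LII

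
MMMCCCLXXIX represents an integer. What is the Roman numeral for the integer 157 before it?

MMMCCCLXXIX = 3379
3379 - 157 = 3222

MMMCCXXII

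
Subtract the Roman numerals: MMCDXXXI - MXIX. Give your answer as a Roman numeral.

MMCDXXXI = 2431
MXIX = 1019
2431 - 1019 = 1412

MCDXII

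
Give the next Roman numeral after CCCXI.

CCCXI = 311; next is 312

CCCXII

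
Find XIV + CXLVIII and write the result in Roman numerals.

XIV = 14
CXLVIII = 148
14 + 148 = 162

CLXII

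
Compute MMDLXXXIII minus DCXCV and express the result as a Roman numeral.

MMDLXXXIII = 2583
DCXCV = 695
2583 - 695 = 1888

MDCCCLXXXVIII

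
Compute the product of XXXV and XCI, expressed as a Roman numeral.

XXXV = 35
XCI = 91
35 × 91 = 3185

MMMCLXXXV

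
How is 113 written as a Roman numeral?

Convert 113 to Roman numerals:
  113 contains 1×100 (C)
  13 contains 1×10 (X)
  3 contains 3×1 (III)

CXIII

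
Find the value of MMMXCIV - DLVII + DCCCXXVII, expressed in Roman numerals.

MMMXCIV = 3094, DLVII = 557, DCCCXXVII = 827
3094 - 557 = 2537
2537 + 827 = 3364

MMMCCCLXIV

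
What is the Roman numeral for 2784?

Convert 2784 to Roman numerals:
  2784 contains 2×1000 (MM)
  784 contains 1×500 (D)
  284 contains 2×100 (CC)
  84 contains 1×50 (L)
  34 contains 3×10 (XXX)
  4 contains 1×4 (IV)

MMDCCLXXXIV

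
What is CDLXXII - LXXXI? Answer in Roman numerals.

CDLXXII = 472
LXXXI = 81
472 - 81 = 391

CCCXCI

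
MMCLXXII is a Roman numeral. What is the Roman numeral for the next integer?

MMCLXXII = 2172; next is 2173

MMCLXXIII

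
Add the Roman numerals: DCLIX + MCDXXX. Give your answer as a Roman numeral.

DCLIX = 659
MCDXXX = 1430
659 + 1430 = 2089

MMLXXXIX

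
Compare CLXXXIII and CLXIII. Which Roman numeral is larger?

CLXXXIII = 183
CLXIII = 163
183 is larger

CLXXXIII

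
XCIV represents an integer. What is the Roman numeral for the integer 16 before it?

XCIV = 94
94 - 16 = 78

LXXVIII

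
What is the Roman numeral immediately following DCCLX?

DCCLX = 760; next is 761

DCCLXI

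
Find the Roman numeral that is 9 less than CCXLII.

CCXLII = 242
242 - 9 = 233

CCXXXIII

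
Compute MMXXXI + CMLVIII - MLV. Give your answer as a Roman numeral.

MMXXXI = 2031, CMLVIII = 958, MLV = 1055
2031 + 958 = 2989
2989 - 1055 = 1934

MCMXXXIV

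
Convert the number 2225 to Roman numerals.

Convert 2225 to Roman numerals:
  2225 contains 2×1000 (MM)
  225 contains 2×100 (CC)
  25 contains 2×10 (XX)
  5 contains 1×5 (V)

MMCCXXV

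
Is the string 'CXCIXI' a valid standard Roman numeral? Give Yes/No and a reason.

'CXCIXI': I cannot come right after the subtractive pair IX: once I is subtracted in IX, the next symbol must be smaller than I

No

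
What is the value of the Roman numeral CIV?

CIV: C=100, IV=4
100 + 4 = 104

104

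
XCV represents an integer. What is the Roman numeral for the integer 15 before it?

XCV = 95
95 - 15 = 80

LXXX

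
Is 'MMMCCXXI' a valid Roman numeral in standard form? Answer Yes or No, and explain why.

'MMMCCXXI': Check the rules: uses only the symbols I, V, X, L, C, D, M; no symbol is repeated more than three times in a row; V, L and D each appear at most once; no smaller symbol precedes a larger one (values never increase from left to right). Value: M (1000) + M (1000) + M (1000) + C (100) + C (100) + X (10) + X (10) + I (1) = 3221. So it is a valid standard Roman numeral.

Yes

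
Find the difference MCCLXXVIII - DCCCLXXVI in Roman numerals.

MCCLXXVIII = 1278
DCCCLXXVI = 876
1278 - 876 = 402

CDII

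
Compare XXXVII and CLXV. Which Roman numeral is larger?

XXXVII = 37
CLXV = 165
165 is larger

CLXV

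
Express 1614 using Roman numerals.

Convert 1614 to Roman numerals:
  1614 contains 1×1000 (M)
  614 contains 1×500 (D)
  114 contains 1×100 (C)
  14 contains 1×10 (X)
  4 contains 1×4 (IV)

MDCXIV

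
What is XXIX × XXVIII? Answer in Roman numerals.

XXIX = 29
XXVIII = 28
29 × 28 = 812

DCCCXII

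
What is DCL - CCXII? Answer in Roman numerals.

DCL = 650
CCXII = 212
650 - 212 = 438

CDXXXVIII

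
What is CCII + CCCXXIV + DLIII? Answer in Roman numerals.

CCII = 202, CCCXXIV = 324, DLIII = 553
202 + 324 = 526
526 + 553 = 1079

MLXXIX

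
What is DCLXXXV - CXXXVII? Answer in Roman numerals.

DCLXXXV = 685
CXXXVII = 137
685 - 137 = 548

DXLVIII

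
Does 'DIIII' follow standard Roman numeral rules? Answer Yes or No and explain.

'DIIII': More than 3 consecutive I's

No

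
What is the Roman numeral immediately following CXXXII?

CXXXII = 132; next is 133

CXXXIII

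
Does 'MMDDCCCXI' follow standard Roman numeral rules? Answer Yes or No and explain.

'MMDDCCCXI': D should not appear more than once

No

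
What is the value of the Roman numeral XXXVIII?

XXXVIII: X=10, X=10, X=10, V=5, I=1, I=1, I=1
10 + 10 + 10 + 5 + 1 + 1 + 1 = 38

38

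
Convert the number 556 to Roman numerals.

Convert 556 to Roman numerals:
  556 contains 1×500 (D)
  56 contains 1×50 (L)
  6 contains 1×5 (V)
  1 contains 1×1 (I)

DLVI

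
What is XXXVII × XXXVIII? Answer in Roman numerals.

XXXVII = 37
XXXVIII = 38
37 × 38 = 1406

MCDVI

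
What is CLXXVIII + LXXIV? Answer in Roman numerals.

CLXXVIII = 178
LXXIV = 74
178 + 74 = 252

CCLII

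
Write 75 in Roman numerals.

Convert 75 to Roman numerals:
  75 contains 1×50 (L)
  25 contains 2×10 (XX)
  5 contains 1×5 (V)

LXXV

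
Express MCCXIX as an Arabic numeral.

MCCXIX: M=1000, C=100, C=100, X=10, IX=9
1000 + 100 + 100 + 10 + 9 = 1219

1219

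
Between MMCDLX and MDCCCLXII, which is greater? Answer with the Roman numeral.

MMCDLX = 2460
MDCCCLXII = 1862
2460 is larger

MMCDLX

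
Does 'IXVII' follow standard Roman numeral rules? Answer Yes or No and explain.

'IXVII': I (position 1) comes before the larger symbol V (position 3) without being directly in front of it as a subtractive pair; apart from IV, IX, XL, XC, CD and CM, symbols must go from largest to smallest

No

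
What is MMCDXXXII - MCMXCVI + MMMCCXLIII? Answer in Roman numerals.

MMCDXXXII = 2432, MCMXCVI = 1996, MMMCCXLIII = 3243
2432 - 1996 = 436
436 + 3243 = 3679

MMMDCLXXIX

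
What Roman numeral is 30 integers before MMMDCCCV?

MMMDCCCV = 3805
3805 - 30 = 3775

MMMDCCLXXV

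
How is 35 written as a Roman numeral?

Convert 35 to Roman numerals:
  35 contains 3×10 (XXX)
  5 contains 1×5 (V)

XXXV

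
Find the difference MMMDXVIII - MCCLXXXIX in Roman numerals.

MMMDXVIII = 3518
MCCLXXXIX = 1289
3518 - 1289 = 2229

MMCCXXIX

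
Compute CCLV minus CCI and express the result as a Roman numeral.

CCLV = 255
CCI = 201
255 - 201 = 54

LIV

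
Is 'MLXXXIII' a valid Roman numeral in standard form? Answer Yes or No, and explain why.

'MLXXXIII': Check the rules: uses only the symbols I, V, X, L, C, D, M; no symbol is repeated more than three times in a row; V, L and D each appear at most once; no smaller symbol precedes a larger one (values never increase from left to right). Value: M (1000) + L (50) + X (10) + X (10) + X (10) + I (1) + I (1) + I (1) = 1083. So it is a valid standard Roman numeral.

Yes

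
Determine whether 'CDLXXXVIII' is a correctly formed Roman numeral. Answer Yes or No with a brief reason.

'CDLXXXVIII': Check the rules: uses only the symbols I, V, X, L, C, D, M; no symbol is repeated more than three times in a row; V, L and D each appear at most once; the only place a smaller symbol precedes a larger one is the allowed subtractive pair CD, the symbol right after such a pair (if any) is smaller than the pair's first symbol, and otherwise the values never increase from left to right. Value: CD (400) + L (50) + X (10) + X (10) + X (10) + V (5) + I (1) + I (1) + I (1) = 488. So it is a valid standard Roman numeral.

Yes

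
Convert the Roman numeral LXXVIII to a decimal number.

LXXVIII: L=50, X=10, X=10, V=5, I=1, I=1, I=1
50 + 10 + 10 + 5 + 1 + 1 + 1 = 78

78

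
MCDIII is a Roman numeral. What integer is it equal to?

MCDIII: M=1000, CD=400, I=1, I=1, I=1
1000 + 400 + 1 + 1 + 1 = 1403

1403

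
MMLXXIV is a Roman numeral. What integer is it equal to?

MMLXXIV: M=1000, M=1000, L=50, X=10, X=10, IV=4
1000 + 1000 + 50 + 10 + 10 + 4 = 2074

2074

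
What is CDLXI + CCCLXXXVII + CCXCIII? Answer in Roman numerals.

CDLXI = 461, CCCLXXXVII = 387, CCXCIII = 293
461 + 387 = 848
848 + 293 = 1141

MCXLI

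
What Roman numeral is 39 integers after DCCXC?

DCCXC = 790
790 + 39 = 829

DCCCXXIX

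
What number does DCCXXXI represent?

DCCXXXI: D=500, C=100, C=100, X=10, X=10, X=10, I=1
500 + 100 + 100 + 10 + 10 + 10 + 1 = 731

731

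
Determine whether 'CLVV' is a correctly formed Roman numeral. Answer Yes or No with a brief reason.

'CLVV': V should not appear more than once

No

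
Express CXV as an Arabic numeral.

CXV: C=100, X=10, V=5
100 + 10 + 5 = 115

115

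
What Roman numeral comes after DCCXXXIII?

DCCXXXIII = 733; next is 734

DCCXXXIV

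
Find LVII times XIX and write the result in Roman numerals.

LVII = 57
XIX = 19
57 × 19 = 1083

MLXXXIII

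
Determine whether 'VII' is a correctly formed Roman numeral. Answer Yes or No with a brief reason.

'VII': Check the rules: uses only the symbols I, V, X, L, C, D, M; no symbol is repeated more than three times in a row; V, L and D each appear at most once; no smaller symbol precedes a larger one (values never increase from left to right). Value: V (5) + I (1) + I (1) = 7. So it is a valid standard Roman numeral.

Yes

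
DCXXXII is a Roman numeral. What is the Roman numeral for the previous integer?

DCXXXII = 632; previous is 631

DCXXXI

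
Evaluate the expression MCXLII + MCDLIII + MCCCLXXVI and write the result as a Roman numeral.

MCXLII = 1142, MCDLIII = 1453, MCCCLXXVI = 1376
1142 + 1453 = 2595
2595 + 1376 = 3971

MMMCMLXXI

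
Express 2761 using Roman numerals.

Convert 2761 to Roman numerals:
  2761 contains 2×1000 (MM)
  761 contains 1×500 (D)
  261 contains 2×100 (CC)
  61 contains 1×50 (L)
  11 contains 1×10 (X)
  1 contains 1×1 (I)

MMDCCLXI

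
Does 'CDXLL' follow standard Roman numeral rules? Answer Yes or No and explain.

'CDXLL': L should not appear more than once

No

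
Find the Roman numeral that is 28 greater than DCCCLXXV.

DCCCLXXV = 875
875 + 28 = 903

CMIII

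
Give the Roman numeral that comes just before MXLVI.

MXLVI = 1046; previous is 1045

MXLV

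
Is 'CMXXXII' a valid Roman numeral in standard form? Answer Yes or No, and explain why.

'CMXXXII': Check the rules: uses only the symbols I, V, X, L, C, D, M; no symbol is repeated more than three times in a row; V, L and D each appear at most once; the only place a smaller symbol precedes a larger one is the allowed subtractive pair CM, the symbol right after such a pair (if any) is smaller than the pair's first symbol, and otherwise the values never increase from left to right. Value: CM (900) + X (10) + X (10) + X (10) + I (1) + I (1) = 932. So it is a valid standard Roman numeral.

Yes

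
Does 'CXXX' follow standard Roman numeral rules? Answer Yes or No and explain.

'CXXX': Check the rules: uses only the symbols I, V, X, L, C, D, M; no symbol is repeated more than three times in a row; V, L and D each appear at most once; no smaller symbol precedes a larger one (values never increase from left to right). Value: C (100) + X (10) + X (10) + X (10) = 130. So it is a valid standard Roman numeral.

Yes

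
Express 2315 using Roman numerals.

Convert 2315 to Roman numerals:
  2315 contains 2×1000 (MM)
  315 contains 3×100 (CCC)
  15 contains 1×10 (X)
  5 contains 1×5 (V)

MMCCCXV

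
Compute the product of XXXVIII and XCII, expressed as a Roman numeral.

XXXVIII = 38
XCII = 92
38 × 92 = 3496

MMMCDXCVI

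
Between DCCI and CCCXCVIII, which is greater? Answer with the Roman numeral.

DCCI = 701
CCCXCVIII = 398
701 is larger

DCCI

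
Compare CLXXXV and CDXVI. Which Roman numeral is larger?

CLXXXV = 185
CDXVI = 416
416 is larger

CDXVI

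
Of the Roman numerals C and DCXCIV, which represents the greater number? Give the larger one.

C = 100
DCXCIV = 694
694 is larger

DCXCIV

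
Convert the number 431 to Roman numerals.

Convert 431 to Roman numerals:
  431 contains 1×400 (CD)
  31 contains 3×10 (XXX)
  1 contains 1×1 (I)

CDXXXI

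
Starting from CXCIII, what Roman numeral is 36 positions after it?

CXCIII = 193
193 + 36 = 229

CCXXIX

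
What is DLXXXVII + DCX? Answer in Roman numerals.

DLXXXVII = 587
DCX = 610
587 + 610 = 1197

MCXCVII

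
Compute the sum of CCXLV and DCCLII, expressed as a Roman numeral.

CCXLV = 245
DCCLII = 752
245 + 752 = 997

CMXCVII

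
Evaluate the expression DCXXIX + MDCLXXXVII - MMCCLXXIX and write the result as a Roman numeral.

DCXXIX = 629, MDCLXXXVII = 1687, MMCCLXXIX = 2279
629 + 1687 = 2316
2316 - 2279 = 37

XXXVII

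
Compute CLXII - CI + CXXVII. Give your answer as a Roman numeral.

CLXII = 162, CI = 101, CXXVII = 127
162 - 101 = 61
61 + 127 = 188

CLXXXVIII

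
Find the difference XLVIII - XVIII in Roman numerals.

XLVIII = 48
XVIII = 18
48 - 18 = 30

XXX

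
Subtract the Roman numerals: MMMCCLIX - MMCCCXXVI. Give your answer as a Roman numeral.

MMMCCLIX = 3259
MMCCCXXVI = 2326
3259 - 2326 = 933

CMXXXIII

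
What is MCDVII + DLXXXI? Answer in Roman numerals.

MCDVII = 1407
DLXXXI = 581
1407 + 581 = 1988

MCMLXXXVIII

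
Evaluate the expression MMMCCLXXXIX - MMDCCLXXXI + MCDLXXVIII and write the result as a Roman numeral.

MMMCCLXXXIX = 3289, MMDCCLXXXI = 2781, MCDLXXVIII = 1478
3289 - 2781 = 508
508 + 1478 = 1986

MCMLXXXVI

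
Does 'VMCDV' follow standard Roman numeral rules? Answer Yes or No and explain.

'VMCDV': V should not appear more than once

No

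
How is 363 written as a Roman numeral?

Convert 363 to Roman numerals:
  363 contains 3×100 (CCC)
  63 contains 1×50 (L)
  13 contains 1×10 (X)
  3 contains 3×1 (III)

CCCLXIII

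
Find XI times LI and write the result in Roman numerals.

XI = 11
LI = 51
11 × 51 = 561

DLXI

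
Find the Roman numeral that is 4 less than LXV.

LXV = 65
65 - 4 = 61

LXI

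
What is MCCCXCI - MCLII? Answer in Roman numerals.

MCCCXCI = 1391
MCLII = 1152
1391 - 1152 = 239

CCXXXIX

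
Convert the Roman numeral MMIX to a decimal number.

MMIX: M=1000, M=1000, IX=9
1000 + 1000 + 9 = 2009

2009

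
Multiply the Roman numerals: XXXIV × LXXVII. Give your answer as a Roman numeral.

XXXIV = 34
LXXVII = 77
34 × 77 = 2618

MMDCXVIII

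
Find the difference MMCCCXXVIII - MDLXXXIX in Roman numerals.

MMCCCXXVIII = 2328
MDLXXXIX = 1589
2328 - 1589 = 739

DCCXXXIX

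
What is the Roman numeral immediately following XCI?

XCI = 91; next is 92

XCII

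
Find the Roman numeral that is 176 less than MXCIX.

MXCIX = 1099
1099 - 176 = 923

CMXXIII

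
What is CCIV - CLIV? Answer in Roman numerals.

CCIV = 204
CLIV = 154
204 - 154 = 50

L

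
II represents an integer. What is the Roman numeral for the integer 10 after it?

II = 2
2 + 10 = 12

XII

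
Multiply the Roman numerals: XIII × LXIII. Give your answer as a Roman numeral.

XIII = 13
LXIII = 63
13 × 63 = 819

DCCCXIX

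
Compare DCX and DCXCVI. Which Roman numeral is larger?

DCX = 610
DCXCVI = 696
696 is larger

DCXCVI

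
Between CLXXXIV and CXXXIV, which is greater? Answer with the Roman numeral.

CLXXXIV = 184
CXXXIV = 134
184 is larger

CLXXXIV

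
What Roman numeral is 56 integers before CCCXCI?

CCCXCI = 391
391 - 56 = 335

CCCXXXV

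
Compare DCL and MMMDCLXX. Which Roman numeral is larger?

DCL = 650
MMMDCLXX = 3670
3670 is larger

MMMDCLXX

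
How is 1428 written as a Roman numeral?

Convert 1428 to Roman numerals:
  1428 contains 1×1000 (M)
  428 contains 1×400 (CD)
  28 contains 2×10 (XX)
  8 contains 1×5 (V)
  3 contains 3×1 (III)

MCDXXVIII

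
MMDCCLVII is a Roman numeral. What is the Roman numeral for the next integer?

MMDCCLVII = 2757, so the next integer is 2757 + 1 = 2758

MMDCCLVIII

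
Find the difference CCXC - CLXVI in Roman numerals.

CCXC = 290
CLXVI = 166
290 - 166 = 124

CXXIV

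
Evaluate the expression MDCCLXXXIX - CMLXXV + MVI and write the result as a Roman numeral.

MDCCLXXXIX = 1789, CMLXXV = 975, MVI = 1006
1789 - 975 = 814
814 + 1006 = 1820

MDCCCXX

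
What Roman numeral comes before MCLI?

MCLI = 1151; previous is 1150

MCL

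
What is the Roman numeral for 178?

Convert 178 to Roman numerals:
  178 contains 1×100 (C)
  78 contains 1×50 (L)
  28 contains 2×10 (XX)
  8 contains 1×5 (V)
  3 contains 3×1 (III)

CLXXVIII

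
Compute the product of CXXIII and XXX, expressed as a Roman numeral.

CXXIII = 123
XXX = 30
123 × 30 = 3690

MMMDCXC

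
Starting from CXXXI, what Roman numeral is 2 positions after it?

CXXXI = 131
131 + 2 = 133

CXXXIII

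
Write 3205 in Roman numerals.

Convert 3205 to Roman numerals:
  3205 contains 3×1000 (MMM)
  205 contains 2×100 (CC)
  5 contains 1×5 (V)

MMMCCV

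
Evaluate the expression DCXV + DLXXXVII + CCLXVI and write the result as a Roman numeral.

DCXV = 615, DLXXXVII = 587, CCLXVI = 266
615 + 587 = 1202
1202 + 266 = 1468

MCDLXVIII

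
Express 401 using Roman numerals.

Convert 401 to Roman numerals:
  401 contains 1×400 (CD)
  1 contains 1×1 (I)

CDI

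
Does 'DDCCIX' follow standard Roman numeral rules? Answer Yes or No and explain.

'DDCCIX': D should not appear more than once

No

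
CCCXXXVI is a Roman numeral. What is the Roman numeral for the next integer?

CCCXXXVI = 336; next is 337

CCCXXXVII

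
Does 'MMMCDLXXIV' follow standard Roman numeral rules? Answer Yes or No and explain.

'MMMCDLXXIV': Check the rules: uses only the symbols I, V, X, L, C, D, M; no symbol is repeated more than three times in a row; V, L and D each appear at most once; the only places a smaller symbol precedes a larger one are the allowed subtractive pairs CD, IV, the symbol right after such a pair (if any) is smaller than the pair's first symbol, and otherwise the values never increase from left to right. Value: M (1000) + M (1000) + M (1000) + CD (400) + L (50) + X (10) + X (10) + IV (4) = 3474. So it is a valid standard Roman numeral.

Yes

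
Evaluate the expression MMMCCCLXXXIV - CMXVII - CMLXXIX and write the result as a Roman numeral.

MMMCCCLXXXIV = 3384, CMXVII = 917, CMLXXIX = 979
3384 - 917 = 2467
2467 - 979 = 1488

MCDLXXXVIII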